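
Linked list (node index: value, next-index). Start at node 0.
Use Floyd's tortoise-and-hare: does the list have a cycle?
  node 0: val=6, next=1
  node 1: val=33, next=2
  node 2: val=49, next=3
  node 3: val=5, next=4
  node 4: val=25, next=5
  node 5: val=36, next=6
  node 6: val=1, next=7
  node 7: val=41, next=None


Floyd's tortoise (slow, +1) and hare (fast, +2):
  init: slow=0, fast=0
  step 1: slow=1, fast=2
  step 2: slow=2, fast=4
  step 3: slow=3, fast=6
  step 4: fast 6->7->None, no cycle

Cycle: no


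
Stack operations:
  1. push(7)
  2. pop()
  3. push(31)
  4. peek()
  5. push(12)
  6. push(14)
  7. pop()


push(7) -> [7]
pop()->7, []
push(31) -> [31]
peek()->31
push(12) -> [31, 12]
push(14) -> [31, 12, 14]
pop()->14, [31, 12]

Final stack: [31, 12]


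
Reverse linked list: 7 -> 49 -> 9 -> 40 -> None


Step 1: curr=7, set curr.next=prev(None) | reversed so far: 7
Step 2: curr=49, set curr.next=prev(7) | reversed so far: 49 -> 7
Step 3: curr=9, set curr.next=prev(49) | reversed so far: 9 -> 49 -> 7
Step 4: curr=40, set curr.next=prev(9) | reversed so far: 40 -> 9 -> 49 -> 7

40 -> 9 -> 49 -> 7 -> None


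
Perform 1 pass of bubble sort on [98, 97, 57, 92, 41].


Initial: [98, 97, 57, 92, 41]
Pass 1: [97, 57, 92, 41, 98] (4 swaps)

After 1 pass: [97, 57, 92, 41, 98]


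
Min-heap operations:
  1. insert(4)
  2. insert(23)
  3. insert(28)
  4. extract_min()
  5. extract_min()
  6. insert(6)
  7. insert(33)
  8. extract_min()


insert(4) -> [4]
insert(23) -> [4, 23]
insert(28) -> [4, 23, 28]
extract_min()->4, [23, 28]
extract_min()->23, [28]
insert(6) -> [6, 28]
insert(33) -> [6, 28, 33]
extract_min()->6, [28, 33]

Final heap: [28, 33]


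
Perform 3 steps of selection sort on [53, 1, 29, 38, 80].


Initial: [53, 1, 29, 38, 80]
Step 1: min=1 at 1
  Swap: [1, 53, 29, 38, 80]
Step 2: min=29 at 2
  Swap: [1, 29, 53, 38, 80]
Step 3: min=38 at 3
  Swap: [1, 29, 38, 53, 80]

After 3 steps: [1, 29, 38, 53, 80]


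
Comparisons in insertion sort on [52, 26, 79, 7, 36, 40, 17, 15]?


Algorithm: insertion sort
Input: [52, 26, 79, 7, 36, 40, 17, 15]
Sorted: [7, 15, 17, 26, 36, 40, 52, 79]

24


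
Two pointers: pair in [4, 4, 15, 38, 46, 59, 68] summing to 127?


lo=0(4)+hi=6(68)=72
lo=1(4)+hi=6(68)=72
lo=2(15)+hi=6(68)=83
lo=3(38)+hi=6(68)=106
lo=4(46)+hi=6(68)=114
lo=5(59)+hi=6(68)=127

Yes: 59+68=127


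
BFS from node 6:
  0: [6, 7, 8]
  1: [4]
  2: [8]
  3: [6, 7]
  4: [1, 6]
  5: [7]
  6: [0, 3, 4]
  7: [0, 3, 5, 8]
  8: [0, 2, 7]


Visit 6, enqueue [0, 3, 4]
Visit 0, enqueue [7, 8]
Visit 3, enqueue []
Visit 4, enqueue [1]
Visit 7, enqueue [5]
Visit 8, enqueue [2]
Visit 1, enqueue []
Visit 5, enqueue []
Visit 2, enqueue []

BFS order: [6, 0, 3, 4, 7, 8, 1, 5, 2]


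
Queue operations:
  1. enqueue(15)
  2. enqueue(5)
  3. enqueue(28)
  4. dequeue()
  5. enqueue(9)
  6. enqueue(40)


enqueue(15) -> [15]
enqueue(5) -> [15, 5]
enqueue(28) -> [15, 5, 28]
dequeue()->15, [5, 28]
enqueue(9) -> [5, 28, 9]
enqueue(40) -> [5, 28, 9, 40]

Final queue: [5, 28, 9, 40]


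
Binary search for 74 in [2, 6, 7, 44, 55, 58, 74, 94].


Step 1: lo=0, hi=7, mid=3, val=44
Step 2: lo=4, hi=7, mid=5, val=58
Step 3: lo=6, hi=7, mid=6, val=74

Found at index 6


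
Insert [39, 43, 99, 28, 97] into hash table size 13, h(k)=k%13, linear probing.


Insert 39: h=0 -> slot 0
Insert 43: h=4 -> slot 4
Insert 99: h=8 -> slot 8
Insert 28: h=2 -> slot 2
Insert 97: h=6 -> slot 6

Table: [39, None, 28, None, 43, None, 97, None, 99, None, None, None, None]


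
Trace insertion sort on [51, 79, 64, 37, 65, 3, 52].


Initial: [51, 79, 64, 37, 65, 3, 52]
Insert 79: [51, 79, 64, 37, 65, 3, 52]
Insert 64: [51, 64, 79, 37, 65, 3, 52]
Insert 37: [37, 51, 64, 79, 65, 3, 52]
Insert 65: [37, 51, 64, 65, 79, 3, 52]
Insert 3: [3, 37, 51, 64, 65, 79, 52]
Insert 52: [3, 37, 51, 52, 64, 65, 79]

Sorted: [3, 37, 51, 52, 64, 65, 79]


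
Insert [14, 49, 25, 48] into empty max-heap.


Insert 14: [14]
Insert 49: [49, 14]
Insert 25: [49, 14, 25]
Insert 48: [49, 48, 25, 14]

Final heap: [49, 48, 25, 14]


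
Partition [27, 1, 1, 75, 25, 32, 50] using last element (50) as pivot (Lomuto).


Pivot: 50
  27 <= 50: advance i (no swap)
  1 <= 50: advance i (no swap)
  1 <= 50: advance i (no swap)
  25 <= 50: swap -> [27, 1, 1, 25, 75, 32, 50]
  32 <= 50: swap -> [27, 1, 1, 25, 32, 75, 50]
Place pivot at 5: [27, 1, 1, 25, 32, 50, 75]

Partitioned: [27, 1, 1, 25, 32, 50, 75]


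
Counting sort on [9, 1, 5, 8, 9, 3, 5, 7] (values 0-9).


Input: [9, 1, 5, 8, 9, 3, 5, 7]
Counts: [0, 1, 0, 1, 0, 2, 0, 1, 1, 2]

Sorted: [1, 3, 5, 5, 7, 8, 9, 9]


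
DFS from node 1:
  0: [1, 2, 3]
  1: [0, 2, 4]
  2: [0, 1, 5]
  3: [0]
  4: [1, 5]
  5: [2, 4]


Visit 1, push [4, 2, 0]
Visit 0, push [3, 2]
Visit 2, push [5]
Visit 5, push [4]
Visit 4, push []
Visit 3, push []

DFS order: [1, 0, 2, 5, 4, 3]


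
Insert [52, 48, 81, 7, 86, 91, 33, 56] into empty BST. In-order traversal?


Insert 52: root
Insert 48: L from 52
Insert 81: R from 52
Insert 7: L from 52 -> L from 48
Insert 86: R from 52 -> R from 81
Insert 91: R from 52 -> R from 81 -> R from 86
Insert 33: L from 52 -> L from 48 -> R from 7
Insert 56: R from 52 -> L from 81

In-order: [7, 33, 48, 52, 56, 81, 86, 91]


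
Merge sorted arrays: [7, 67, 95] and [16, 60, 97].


Take 7 from A
Take 16 from B
Take 60 from B
Take 67 from A
Take 95 from A

Merged: [7, 16, 60, 67, 95, 97]


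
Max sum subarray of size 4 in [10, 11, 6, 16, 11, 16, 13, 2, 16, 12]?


[0:4]: 43
[1:5]: 44
[2:6]: 49
[3:7]: 56
[4:8]: 42
[5:9]: 47
[6:10]: 43

Max: 56 at [3:7]


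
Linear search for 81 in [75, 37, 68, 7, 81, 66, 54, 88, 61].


i=0: 75!=81
i=1: 37!=81
i=2: 68!=81
i=3: 7!=81
i=4: 81==81 found!

Found at 4, 5 comps


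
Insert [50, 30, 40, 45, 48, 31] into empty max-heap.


Insert 50: [50]
Insert 30: [50, 30]
Insert 40: [50, 30, 40]
Insert 45: [50, 45, 40, 30]
Insert 48: [50, 48, 40, 30, 45]
Insert 31: [50, 48, 40, 30, 45, 31]

Final heap: [50, 48, 40, 30, 45, 31]


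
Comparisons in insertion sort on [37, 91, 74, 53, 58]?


Algorithm: insertion sort
Input: [37, 91, 74, 53, 58]
Sorted: [37, 53, 58, 74, 91]

9


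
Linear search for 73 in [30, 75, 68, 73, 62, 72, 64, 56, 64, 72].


i=0: 30!=73
i=1: 75!=73
i=2: 68!=73
i=3: 73==73 found!

Found at 3, 4 comps


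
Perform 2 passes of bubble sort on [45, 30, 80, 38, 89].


Initial: [45, 30, 80, 38, 89]
Pass 1: [30, 45, 38, 80, 89] (2 swaps)
Pass 2: [30, 38, 45, 80, 89] (1 swaps)

After 2 passes: [30, 38, 45, 80, 89]


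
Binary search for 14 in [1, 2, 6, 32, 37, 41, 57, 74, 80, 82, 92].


Step 1: lo=0, hi=10, mid=5, val=41
Step 2: lo=0, hi=4, mid=2, val=6
Step 3: lo=3, hi=4, mid=3, val=32

Not found


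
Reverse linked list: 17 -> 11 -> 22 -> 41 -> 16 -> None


Step 1: curr=17, set curr.next=prev(None) | reversed so far: 17
Step 2: curr=11, set curr.next=prev(17) | reversed so far: 11 -> 17
Step 3: curr=22, set curr.next=prev(11) | reversed so far: 22 -> 11 -> 17
Step 4: curr=41, set curr.next=prev(22) | reversed so far: 41 -> 22 -> 11 -> 17
Step 5: curr=16, set curr.next=prev(41) | reversed so far: 16 -> 41 -> 22 -> 11 -> 17

16 -> 41 -> 22 -> 11 -> 17 -> None


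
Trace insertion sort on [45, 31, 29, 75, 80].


Initial: [45, 31, 29, 75, 80]
Insert 31: [31, 45, 29, 75, 80]
Insert 29: [29, 31, 45, 75, 80]
Insert 75: [29, 31, 45, 75, 80]
Insert 80: [29, 31, 45, 75, 80]

Sorted: [29, 31, 45, 75, 80]


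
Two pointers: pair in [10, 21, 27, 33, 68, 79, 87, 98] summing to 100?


lo=0(10)+hi=7(98)=108
lo=0(10)+hi=6(87)=97
lo=1(21)+hi=6(87)=108
lo=1(21)+hi=5(79)=100

Yes: 21+79=100


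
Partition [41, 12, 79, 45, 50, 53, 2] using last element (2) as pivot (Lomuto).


Pivot: 2
Place pivot at 0: [2, 12, 79, 45, 50, 53, 41]

Partitioned: [2, 12, 79, 45, 50, 53, 41]


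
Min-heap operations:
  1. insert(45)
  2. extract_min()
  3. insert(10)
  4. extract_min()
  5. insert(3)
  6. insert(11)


insert(45) -> [45]
extract_min()->45, []
insert(10) -> [10]
extract_min()->10, []
insert(3) -> [3]
insert(11) -> [3, 11]

Final heap: [3, 11]


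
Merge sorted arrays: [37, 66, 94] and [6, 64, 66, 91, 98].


Take 6 from B
Take 37 from A
Take 64 from B
Take 66 from A
Take 66 from B
Take 91 from B
Take 94 from A

Merged: [6, 37, 64, 66, 66, 91, 94, 98]


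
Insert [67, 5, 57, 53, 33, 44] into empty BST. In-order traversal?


Insert 67: root
Insert 5: L from 67
Insert 57: L from 67 -> R from 5
Insert 53: L from 67 -> R from 5 -> L from 57
Insert 33: L from 67 -> R from 5 -> L from 57 -> L from 53
Insert 44: L from 67 -> R from 5 -> L from 57 -> L from 53 -> R from 33

In-order: [5, 33, 44, 53, 57, 67]


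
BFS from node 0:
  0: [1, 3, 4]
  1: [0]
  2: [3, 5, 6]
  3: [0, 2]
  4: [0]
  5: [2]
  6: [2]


Visit 0, enqueue [1, 3, 4]
Visit 1, enqueue []
Visit 3, enqueue [2]
Visit 4, enqueue []
Visit 2, enqueue [5, 6]
Visit 5, enqueue []
Visit 6, enqueue []

BFS order: [0, 1, 3, 4, 2, 5, 6]


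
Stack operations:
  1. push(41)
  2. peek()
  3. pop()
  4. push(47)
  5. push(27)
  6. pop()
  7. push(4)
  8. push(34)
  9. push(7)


push(41) -> [41]
peek()->41
pop()->41, []
push(47) -> [47]
push(27) -> [47, 27]
pop()->27, [47]
push(4) -> [47, 4]
push(34) -> [47, 4, 34]
push(7) -> [47, 4, 34, 7]

Final stack: [47, 4, 34, 7]


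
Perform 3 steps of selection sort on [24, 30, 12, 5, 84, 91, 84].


Initial: [24, 30, 12, 5, 84, 91, 84]
Step 1: min=5 at 3
  Swap: [5, 30, 12, 24, 84, 91, 84]
Step 2: min=12 at 2
  Swap: [5, 12, 30, 24, 84, 91, 84]
Step 3: min=24 at 3
  Swap: [5, 12, 24, 30, 84, 91, 84]

After 3 steps: [5, 12, 24, 30, 84, 91, 84]


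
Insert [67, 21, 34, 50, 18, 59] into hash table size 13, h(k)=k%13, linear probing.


Insert 67: h=2 -> slot 2
Insert 21: h=8 -> slot 8
Insert 34: h=8, 1 probes -> slot 9
Insert 50: h=11 -> slot 11
Insert 18: h=5 -> slot 5
Insert 59: h=7 -> slot 7

Table: [None, None, 67, None, None, 18, None, 59, 21, 34, None, 50, None]


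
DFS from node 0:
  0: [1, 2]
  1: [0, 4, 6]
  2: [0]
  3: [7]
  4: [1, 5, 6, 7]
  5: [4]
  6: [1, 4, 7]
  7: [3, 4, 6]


Visit 0, push [2, 1]
Visit 1, push [6, 4]
Visit 4, push [7, 6, 5]
Visit 5, push []
Visit 6, push [7]
Visit 7, push [3]
Visit 3, push []
Visit 2, push []

DFS order: [0, 1, 4, 5, 6, 7, 3, 2]


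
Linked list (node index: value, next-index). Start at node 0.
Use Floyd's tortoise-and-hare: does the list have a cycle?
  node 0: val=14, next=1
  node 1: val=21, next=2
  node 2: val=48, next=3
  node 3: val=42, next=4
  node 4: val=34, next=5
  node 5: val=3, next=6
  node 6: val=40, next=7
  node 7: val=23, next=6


Floyd's tortoise (slow, +1) and hare (fast, +2):
  init: slow=0, fast=0
  step 1: slow=1, fast=2
  step 2: slow=2, fast=4
  step 3: slow=3, fast=6
  step 4: slow=4, fast=6
  step 5: slow=5, fast=6
  step 6: slow=6, fast=6
  slow == fast at node 6: cycle detected

Cycle: yes


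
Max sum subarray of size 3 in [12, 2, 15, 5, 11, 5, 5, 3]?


[0:3]: 29
[1:4]: 22
[2:5]: 31
[3:6]: 21
[4:7]: 21
[5:8]: 13

Max: 31 at [2:5]


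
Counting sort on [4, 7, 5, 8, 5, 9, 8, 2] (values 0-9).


Input: [4, 7, 5, 8, 5, 9, 8, 2]
Counts: [0, 0, 1, 0, 1, 2, 0, 1, 2, 1]

Sorted: [2, 4, 5, 5, 7, 8, 8, 9]


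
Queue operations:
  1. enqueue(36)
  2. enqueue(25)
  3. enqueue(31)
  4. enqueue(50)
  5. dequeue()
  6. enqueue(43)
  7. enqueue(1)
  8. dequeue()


enqueue(36) -> [36]
enqueue(25) -> [36, 25]
enqueue(31) -> [36, 25, 31]
enqueue(50) -> [36, 25, 31, 50]
dequeue()->36, [25, 31, 50]
enqueue(43) -> [25, 31, 50, 43]
enqueue(1) -> [25, 31, 50, 43, 1]
dequeue()->25, [31, 50, 43, 1]

Final queue: [31, 50, 43, 1]


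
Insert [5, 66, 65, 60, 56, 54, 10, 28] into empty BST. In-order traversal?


Insert 5: root
Insert 66: R from 5
Insert 65: R from 5 -> L from 66
Insert 60: R from 5 -> L from 66 -> L from 65
Insert 56: R from 5 -> L from 66 -> L from 65 -> L from 60
Insert 54: R from 5 -> L from 66 -> L from 65 -> L from 60 -> L from 56
Insert 10: R from 5 -> L from 66 -> L from 65 -> L from 60 -> L from 56 -> L from 54
Insert 28: R from 5 -> L from 66 -> L from 65 -> L from 60 -> L from 56 -> L from 54 -> R from 10

In-order: [5, 10, 28, 54, 56, 60, 65, 66]


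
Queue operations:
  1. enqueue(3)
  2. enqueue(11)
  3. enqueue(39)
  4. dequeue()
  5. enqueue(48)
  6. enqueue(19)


enqueue(3) -> [3]
enqueue(11) -> [3, 11]
enqueue(39) -> [3, 11, 39]
dequeue()->3, [11, 39]
enqueue(48) -> [11, 39, 48]
enqueue(19) -> [11, 39, 48, 19]

Final queue: [11, 39, 48, 19]


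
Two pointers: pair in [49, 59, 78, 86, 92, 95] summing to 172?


lo=0(49)+hi=5(95)=144
lo=1(59)+hi=5(95)=154
lo=2(78)+hi=5(95)=173
lo=2(78)+hi=4(92)=170
lo=3(86)+hi=4(92)=178

No pair found


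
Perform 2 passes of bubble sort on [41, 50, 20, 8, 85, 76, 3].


Initial: [41, 50, 20, 8, 85, 76, 3]
Pass 1: [41, 20, 8, 50, 76, 3, 85] (4 swaps)
Pass 2: [20, 8, 41, 50, 3, 76, 85] (3 swaps)

After 2 passes: [20, 8, 41, 50, 3, 76, 85]


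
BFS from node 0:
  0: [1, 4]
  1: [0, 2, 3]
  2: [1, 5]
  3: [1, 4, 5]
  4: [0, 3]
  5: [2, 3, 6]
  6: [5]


Visit 0, enqueue [1, 4]
Visit 1, enqueue [2, 3]
Visit 4, enqueue []
Visit 2, enqueue [5]
Visit 3, enqueue []
Visit 5, enqueue [6]
Visit 6, enqueue []

BFS order: [0, 1, 4, 2, 3, 5, 6]


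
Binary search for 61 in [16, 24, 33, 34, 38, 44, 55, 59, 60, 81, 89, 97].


Step 1: lo=0, hi=11, mid=5, val=44
Step 2: lo=6, hi=11, mid=8, val=60
Step 3: lo=9, hi=11, mid=10, val=89
Step 4: lo=9, hi=9, mid=9, val=81

Not found


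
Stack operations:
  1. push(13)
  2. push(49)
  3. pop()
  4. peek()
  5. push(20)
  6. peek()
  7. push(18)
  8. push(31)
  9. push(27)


push(13) -> [13]
push(49) -> [13, 49]
pop()->49, [13]
peek()->13
push(20) -> [13, 20]
peek()->20
push(18) -> [13, 20, 18]
push(31) -> [13, 20, 18, 31]
push(27) -> [13, 20, 18, 31, 27]

Final stack: [13, 20, 18, 31, 27]


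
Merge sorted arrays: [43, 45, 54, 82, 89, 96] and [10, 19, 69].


Take 10 from B
Take 19 from B
Take 43 from A
Take 45 from A
Take 54 from A
Take 69 from B

Merged: [10, 19, 43, 45, 54, 69, 82, 89, 96]


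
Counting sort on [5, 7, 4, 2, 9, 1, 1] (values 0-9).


Input: [5, 7, 4, 2, 9, 1, 1]
Counts: [0, 2, 1, 0, 1, 1, 0, 1, 0, 1]

Sorted: [1, 1, 2, 4, 5, 7, 9]


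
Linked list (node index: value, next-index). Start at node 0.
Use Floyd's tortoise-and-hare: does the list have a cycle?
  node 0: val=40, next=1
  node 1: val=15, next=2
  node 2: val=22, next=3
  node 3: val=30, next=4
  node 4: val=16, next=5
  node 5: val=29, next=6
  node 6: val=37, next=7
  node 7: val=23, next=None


Floyd's tortoise (slow, +1) and hare (fast, +2):
  init: slow=0, fast=0
  step 1: slow=1, fast=2
  step 2: slow=2, fast=4
  step 3: slow=3, fast=6
  step 4: fast 6->7->None, no cycle

Cycle: no


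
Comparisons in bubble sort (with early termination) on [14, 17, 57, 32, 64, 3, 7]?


Algorithm: bubble sort (with early termination)
Input: [14, 17, 57, 32, 64, 3, 7]
Sorted: [3, 7, 14, 17, 32, 57, 64]

21


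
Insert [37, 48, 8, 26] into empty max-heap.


Insert 37: [37]
Insert 48: [48, 37]
Insert 8: [48, 37, 8]
Insert 26: [48, 37, 8, 26]

Final heap: [48, 37, 8, 26]


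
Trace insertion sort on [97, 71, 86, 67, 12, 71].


Initial: [97, 71, 86, 67, 12, 71]
Insert 71: [71, 97, 86, 67, 12, 71]
Insert 86: [71, 86, 97, 67, 12, 71]
Insert 67: [67, 71, 86, 97, 12, 71]
Insert 12: [12, 67, 71, 86, 97, 71]
Insert 71: [12, 67, 71, 71, 86, 97]

Sorted: [12, 67, 71, 71, 86, 97]


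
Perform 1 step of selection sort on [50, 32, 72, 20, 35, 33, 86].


Initial: [50, 32, 72, 20, 35, 33, 86]
Step 1: min=20 at 3
  Swap: [20, 32, 72, 50, 35, 33, 86]

After 1 step: [20, 32, 72, 50, 35, 33, 86]


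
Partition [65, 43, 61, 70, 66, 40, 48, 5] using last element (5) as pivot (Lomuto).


Pivot: 5
Place pivot at 0: [5, 43, 61, 70, 66, 40, 48, 65]

Partitioned: [5, 43, 61, 70, 66, 40, 48, 65]


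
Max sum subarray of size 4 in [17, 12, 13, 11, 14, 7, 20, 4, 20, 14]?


[0:4]: 53
[1:5]: 50
[2:6]: 45
[3:7]: 52
[4:8]: 45
[5:9]: 51
[6:10]: 58

Max: 58 at [6:10]


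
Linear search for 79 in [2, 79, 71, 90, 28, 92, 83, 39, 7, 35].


i=0: 2!=79
i=1: 79==79 found!

Found at 1, 2 comps


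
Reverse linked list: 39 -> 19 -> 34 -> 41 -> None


Step 1: curr=39, set curr.next=prev(None) | reversed so far: 39
Step 2: curr=19, set curr.next=prev(39) | reversed so far: 19 -> 39
Step 3: curr=34, set curr.next=prev(19) | reversed so far: 34 -> 19 -> 39
Step 4: curr=41, set curr.next=prev(34) | reversed so far: 41 -> 34 -> 19 -> 39

41 -> 34 -> 19 -> 39 -> None


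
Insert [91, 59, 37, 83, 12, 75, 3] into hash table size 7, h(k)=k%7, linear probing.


Insert 91: h=0 -> slot 0
Insert 59: h=3 -> slot 3
Insert 37: h=2 -> slot 2
Insert 83: h=6 -> slot 6
Insert 12: h=5 -> slot 5
Insert 75: h=5, 3 probes -> slot 1
Insert 3: h=3, 1 probes -> slot 4

Table: [91, 75, 37, 59, 3, 12, 83]


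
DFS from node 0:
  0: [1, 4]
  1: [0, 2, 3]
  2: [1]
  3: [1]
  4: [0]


Visit 0, push [4, 1]
Visit 1, push [3, 2]
Visit 2, push []
Visit 3, push []
Visit 4, push []

DFS order: [0, 1, 2, 3, 4]


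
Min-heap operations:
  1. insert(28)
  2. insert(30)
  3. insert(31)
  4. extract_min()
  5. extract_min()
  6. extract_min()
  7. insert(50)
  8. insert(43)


insert(28) -> [28]
insert(30) -> [28, 30]
insert(31) -> [28, 30, 31]
extract_min()->28, [30, 31]
extract_min()->30, [31]
extract_min()->31, []
insert(50) -> [50]
insert(43) -> [43, 50]

Final heap: [43, 50]


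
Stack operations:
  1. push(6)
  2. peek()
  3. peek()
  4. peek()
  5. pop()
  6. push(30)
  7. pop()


push(6) -> [6]
peek()->6
peek()->6
peek()->6
pop()->6, []
push(30) -> [30]
pop()->30, []

Final stack: []


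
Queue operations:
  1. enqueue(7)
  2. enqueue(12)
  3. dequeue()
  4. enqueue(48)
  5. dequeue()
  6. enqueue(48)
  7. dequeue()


enqueue(7) -> [7]
enqueue(12) -> [7, 12]
dequeue()->7, [12]
enqueue(48) -> [12, 48]
dequeue()->12, [48]
enqueue(48) -> [48, 48]
dequeue()->48, [48]

Final queue: [48]


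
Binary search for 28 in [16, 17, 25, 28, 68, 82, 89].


Step 1: lo=0, hi=6, mid=3, val=28

Found at index 3


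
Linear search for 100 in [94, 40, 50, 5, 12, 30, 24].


i=0: 94!=100
i=1: 40!=100
i=2: 50!=100
i=3: 5!=100
i=4: 12!=100
i=5: 30!=100
i=6: 24!=100

Not found, 7 comps


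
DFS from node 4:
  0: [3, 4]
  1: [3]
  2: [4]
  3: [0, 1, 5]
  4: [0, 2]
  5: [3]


Visit 4, push [2, 0]
Visit 0, push [3]
Visit 3, push [5, 1]
Visit 1, push []
Visit 5, push []
Visit 2, push []

DFS order: [4, 0, 3, 1, 5, 2]


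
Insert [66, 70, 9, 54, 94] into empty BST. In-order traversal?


Insert 66: root
Insert 70: R from 66
Insert 9: L from 66
Insert 54: L from 66 -> R from 9
Insert 94: R from 66 -> R from 70

In-order: [9, 54, 66, 70, 94]


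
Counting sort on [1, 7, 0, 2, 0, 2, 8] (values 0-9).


Input: [1, 7, 0, 2, 0, 2, 8]
Counts: [2, 1, 2, 0, 0, 0, 0, 1, 1, 0]

Sorted: [0, 0, 1, 2, 2, 7, 8]


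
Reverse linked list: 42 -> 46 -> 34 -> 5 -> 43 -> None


Step 1: curr=42, set curr.next=prev(None) | reversed so far: 42
Step 2: curr=46, set curr.next=prev(42) | reversed so far: 46 -> 42
Step 3: curr=34, set curr.next=prev(46) | reversed so far: 34 -> 46 -> 42
Step 4: curr=5, set curr.next=prev(34) | reversed so far: 5 -> 34 -> 46 -> 42
Step 5: curr=43, set curr.next=prev(5) | reversed so far: 43 -> 5 -> 34 -> 46 -> 42

43 -> 5 -> 34 -> 46 -> 42 -> None


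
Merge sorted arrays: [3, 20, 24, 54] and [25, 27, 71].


Take 3 from A
Take 20 from A
Take 24 from A
Take 25 from B
Take 27 from B
Take 54 from A

Merged: [3, 20, 24, 25, 27, 54, 71]


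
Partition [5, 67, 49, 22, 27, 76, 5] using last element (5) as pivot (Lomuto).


Pivot: 5
  5 <= 5: advance i (no swap)
Place pivot at 1: [5, 5, 49, 22, 27, 76, 67]

Partitioned: [5, 5, 49, 22, 27, 76, 67]


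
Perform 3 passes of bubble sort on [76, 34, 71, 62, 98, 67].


Initial: [76, 34, 71, 62, 98, 67]
Pass 1: [34, 71, 62, 76, 67, 98] (4 swaps)
Pass 2: [34, 62, 71, 67, 76, 98] (2 swaps)
Pass 3: [34, 62, 67, 71, 76, 98] (1 swaps)

After 3 passes: [34, 62, 67, 71, 76, 98]


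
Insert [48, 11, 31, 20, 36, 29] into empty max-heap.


Insert 48: [48]
Insert 11: [48, 11]
Insert 31: [48, 11, 31]
Insert 20: [48, 20, 31, 11]
Insert 36: [48, 36, 31, 11, 20]
Insert 29: [48, 36, 31, 11, 20, 29]

Final heap: [48, 36, 31, 11, 20, 29]


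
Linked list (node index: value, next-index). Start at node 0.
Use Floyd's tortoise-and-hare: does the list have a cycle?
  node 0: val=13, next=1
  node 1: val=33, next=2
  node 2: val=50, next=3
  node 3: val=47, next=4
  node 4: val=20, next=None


Floyd's tortoise (slow, +1) and hare (fast, +2):
  init: slow=0, fast=0
  step 1: slow=1, fast=2
  step 2: slow=2, fast=4
  step 3: fast -> None, no cycle

Cycle: no


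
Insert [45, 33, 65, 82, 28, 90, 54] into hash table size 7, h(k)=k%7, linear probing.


Insert 45: h=3 -> slot 3
Insert 33: h=5 -> slot 5
Insert 65: h=2 -> slot 2
Insert 82: h=5, 1 probes -> slot 6
Insert 28: h=0 -> slot 0
Insert 90: h=6, 2 probes -> slot 1
Insert 54: h=5, 6 probes -> slot 4

Table: [28, 90, 65, 45, 54, 33, 82]


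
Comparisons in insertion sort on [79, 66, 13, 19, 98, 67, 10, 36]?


Algorithm: insertion sort
Input: [79, 66, 13, 19, 98, 67, 10, 36]
Sorted: [10, 13, 19, 36, 66, 67, 79, 98]

21


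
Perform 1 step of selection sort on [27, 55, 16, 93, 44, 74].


Initial: [27, 55, 16, 93, 44, 74]
Step 1: min=16 at 2
  Swap: [16, 55, 27, 93, 44, 74]

After 1 step: [16, 55, 27, 93, 44, 74]


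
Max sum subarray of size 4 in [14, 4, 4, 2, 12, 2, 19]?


[0:4]: 24
[1:5]: 22
[2:6]: 20
[3:7]: 35

Max: 35 at [3:7]


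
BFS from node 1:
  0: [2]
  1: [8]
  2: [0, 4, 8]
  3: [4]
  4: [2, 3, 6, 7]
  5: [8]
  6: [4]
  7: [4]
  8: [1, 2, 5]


Visit 1, enqueue [8]
Visit 8, enqueue [2, 5]
Visit 2, enqueue [0, 4]
Visit 5, enqueue []
Visit 0, enqueue []
Visit 4, enqueue [3, 6, 7]
Visit 3, enqueue []
Visit 6, enqueue []
Visit 7, enqueue []

BFS order: [1, 8, 2, 5, 0, 4, 3, 6, 7]


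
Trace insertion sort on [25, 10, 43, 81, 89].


Initial: [25, 10, 43, 81, 89]
Insert 10: [10, 25, 43, 81, 89]
Insert 43: [10, 25, 43, 81, 89]
Insert 81: [10, 25, 43, 81, 89]
Insert 89: [10, 25, 43, 81, 89]

Sorted: [10, 25, 43, 81, 89]


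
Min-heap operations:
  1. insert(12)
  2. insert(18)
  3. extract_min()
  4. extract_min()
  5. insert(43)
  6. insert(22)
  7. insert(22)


insert(12) -> [12]
insert(18) -> [12, 18]
extract_min()->12, [18]
extract_min()->18, []
insert(43) -> [43]
insert(22) -> [22, 43]
insert(22) -> [22, 43, 22]

Final heap: [22, 43, 22]


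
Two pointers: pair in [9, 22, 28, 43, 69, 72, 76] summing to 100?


lo=0(9)+hi=6(76)=85
lo=1(22)+hi=6(76)=98
lo=2(28)+hi=6(76)=104
lo=2(28)+hi=5(72)=100

Yes: 28+72=100


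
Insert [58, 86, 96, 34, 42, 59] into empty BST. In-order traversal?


Insert 58: root
Insert 86: R from 58
Insert 96: R from 58 -> R from 86
Insert 34: L from 58
Insert 42: L from 58 -> R from 34
Insert 59: R from 58 -> L from 86

In-order: [34, 42, 58, 59, 86, 96]


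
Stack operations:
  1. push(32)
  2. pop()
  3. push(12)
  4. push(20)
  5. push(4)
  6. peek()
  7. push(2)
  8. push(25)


push(32) -> [32]
pop()->32, []
push(12) -> [12]
push(20) -> [12, 20]
push(4) -> [12, 20, 4]
peek()->4
push(2) -> [12, 20, 4, 2]
push(25) -> [12, 20, 4, 2, 25]

Final stack: [12, 20, 4, 2, 25]


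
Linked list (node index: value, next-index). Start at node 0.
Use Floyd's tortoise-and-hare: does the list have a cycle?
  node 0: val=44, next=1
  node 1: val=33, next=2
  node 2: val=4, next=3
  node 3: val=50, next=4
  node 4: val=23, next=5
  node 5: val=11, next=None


Floyd's tortoise (slow, +1) and hare (fast, +2):
  init: slow=0, fast=0
  step 1: slow=1, fast=2
  step 2: slow=2, fast=4
  step 3: fast 4->5->None, no cycle

Cycle: no


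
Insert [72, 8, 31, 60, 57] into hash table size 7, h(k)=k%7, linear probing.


Insert 72: h=2 -> slot 2
Insert 8: h=1 -> slot 1
Insert 31: h=3 -> slot 3
Insert 60: h=4 -> slot 4
Insert 57: h=1, 4 probes -> slot 5

Table: [None, 8, 72, 31, 60, 57, None]


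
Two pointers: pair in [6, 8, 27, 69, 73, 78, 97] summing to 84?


lo=0(6)+hi=6(97)=103
lo=0(6)+hi=5(78)=84

Yes: 6+78=84


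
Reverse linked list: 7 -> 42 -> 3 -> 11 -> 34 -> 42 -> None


Step 1: curr=7, set curr.next=prev(None) | reversed so far: 7
Step 2: curr=42, set curr.next=prev(7) | reversed so far: 42 -> 7
Step 3: curr=3, set curr.next=prev(42) | reversed so far: 3 -> 42 -> 7
Step 4: curr=11, set curr.next=prev(3) | reversed so far: 11 -> 3 -> 42 -> 7
Step 5: curr=34, set curr.next=prev(11) | reversed so far: 34 -> 11 -> 3 -> 42 -> 7
Step 6: curr=42, set curr.next=prev(34) | reversed so far: 42 -> 34 -> 11 -> 3 -> 42 -> 7

42 -> 34 -> 11 -> 3 -> 42 -> 7 -> None


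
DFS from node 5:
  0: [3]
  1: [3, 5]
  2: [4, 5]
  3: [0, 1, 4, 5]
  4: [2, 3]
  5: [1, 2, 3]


Visit 5, push [3, 2, 1]
Visit 1, push [3]
Visit 3, push [4, 0]
Visit 0, push []
Visit 4, push [2]
Visit 2, push []

DFS order: [5, 1, 3, 0, 4, 2]


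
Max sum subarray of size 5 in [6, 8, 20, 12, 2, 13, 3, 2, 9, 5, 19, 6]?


[0:5]: 48
[1:6]: 55
[2:7]: 50
[3:8]: 32
[4:9]: 29
[5:10]: 32
[6:11]: 38
[7:12]: 41

Max: 55 at [1:6]


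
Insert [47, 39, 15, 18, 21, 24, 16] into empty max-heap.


Insert 47: [47]
Insert 39: [47, 39]
Insert 15: [47, 39, 15]
Insert 18: [47, 39, 15, 18]
Insert 21: [47, 39, 15, 18, 21]
Insert 24: [47, 39, 24, 18, 21, 15]
Insert 16: [47, 39, 24, 18, 21, 15, 16]

Final heap: [47, 39, 24, 18, 21, 15, 16]


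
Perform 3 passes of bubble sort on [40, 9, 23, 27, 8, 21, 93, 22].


Initial: [40, 9, 23, 27, 8, 21, 93, 22]
Pass 1: [9, 23, 27, 8, 21, 40, 22, 93] (6 swaps)
Pass 2: [9, 23, 8, 21, 27, 22, 40, 93] (3 swaps)
Pass 3: [9, 8, 21, 23, 22, 27, 40, 93] (3 swaps)

After 3 passes: [9, 8, 21, 23, 22, 27, 40, 93]


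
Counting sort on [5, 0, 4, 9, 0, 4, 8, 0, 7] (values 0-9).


Input: [5, 0, 4, 9, 0, 4, 8, 0, 7]
Counts: [3, 0, 0, 0, 2, 1, 0, 1, 1, 1]

Sorted: [0, 0, 0, 4, 4, 5, 7, 8, 9]


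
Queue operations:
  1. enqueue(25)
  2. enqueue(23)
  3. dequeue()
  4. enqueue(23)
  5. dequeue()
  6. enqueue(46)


enqueue(25) -> [25]
enqueue(23) -> [25, 23]
dequeue()->25, [23]
enqueue(23) -> [23, 23]
dequeue()->23, [23]
enqueue(46) -> [23, 46]

Final queue: [23, 46]


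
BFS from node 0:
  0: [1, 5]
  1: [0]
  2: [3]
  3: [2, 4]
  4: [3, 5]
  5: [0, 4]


Visit 0, enqueue [1, 5]
Visit 1, enqueue []
Visit 5, enqueue [4]
Visit 4, enqueue [3]
Visit 3, enqueue [2]
Visit 2, enqueue []

BFS order: [0, 1, 5, 4, 3, 2]


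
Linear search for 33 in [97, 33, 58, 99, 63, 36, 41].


i=0: 97!=33
i=1: 33==33 found!

Found at 1, 2 comps


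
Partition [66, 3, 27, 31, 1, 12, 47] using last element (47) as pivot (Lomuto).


Pivot: 47
  3 <= 47: swap -> [3, 66, 27, 31, 1, 12, 47]
  27 <= 47: swap -> [3, 27, 66, 31, 1, 12, 47]
  31 <= 47: swap -> [3, 27, 31, 66, 1, 12, 47]
  1 <= 47: swap -> [3, 27, 31, 1, 66, 12, 47]
  12 <= 47: swap -> [3, 27, 31, 1, 12, 66, 47]
Place pivot at 5: [3, 27, 31, 1, 12, 47, 66]

Partitioned: [3, 27, 31, 1, 12, 47, 66]


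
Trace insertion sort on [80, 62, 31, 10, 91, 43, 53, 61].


Initial: [80, 62, 31, 10, 91, 43, 53, 61]
Insert 62: [62, 80, 31, 10, 91, 43, 53, 61]
Insert 31: [31, 62, 80, 10, 91, 43, 53, 61]
Insert 10: [10, 31, 62, 80, 91, 43, 53, 61]
Insert 91: [10, 31, 62, 80, 91, 43, 53, 61]
Insert 43: [10, 31, 43, 62, 80, 91, 53, 61]
Insert 53: [10, 31, 43, 53, 62, 80, 91, 61]
Insert 61: [10, 31, 43, 53, 61, 62, 80, 91]

Sorted: [10, 31, 43, 53, 61, 62, 80, 91]


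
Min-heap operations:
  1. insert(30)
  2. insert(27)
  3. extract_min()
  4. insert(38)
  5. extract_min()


insert(30) -> [30]
insert(27) -> [27, 30]
extract_min()->27, [30]
insert(38) -> [30, 38]
extract_min()->30, [38]

Final heap: [38]


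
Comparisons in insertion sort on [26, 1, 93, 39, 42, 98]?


Algorithm: insertion sort
Input: [26, 1, 93, 39, 42, 98]
Sorted: [1, 26, 39, 42, 93, 98]

7


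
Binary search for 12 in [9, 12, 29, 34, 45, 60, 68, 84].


Step 1: lo=0, hi=7, mid=3, val=34
Step 2: lo=0, hi=2, mid=1, val=12

Found at index 1


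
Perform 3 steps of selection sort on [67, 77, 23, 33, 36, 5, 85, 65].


Initial: [67, 77, 23, 33, 36, 5, 85, 65]
Step 1: min=5 at 5
  Swap: [5, 77, 23, 33, 36, 67, 85, 65]
Step 2: min=23 at 2
  Swap: [5, 23, 77, 33, 36, 67, 85, 65]
Step 3: min=33 at 3
  Swap: [5, 23, 33, 77, 36, 67, 85, 65]

After 3 steps: [5, 23, 33, 77, 36, 67, 85, 65]


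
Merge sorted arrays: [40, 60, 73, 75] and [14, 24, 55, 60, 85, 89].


Take 14 from B
Take 24 from B
Take 40 from A
Take 55 from B
Take 60 from A
Take 60 from B
Take 73 from A
Take 75 from A

Merged: [14, 24, 40, 55, 60, 60, 73, 75, 85, 89]


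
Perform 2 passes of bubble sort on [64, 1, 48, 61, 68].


Initial: [64, 1, 48, 61, 68]
Pass 1: [1, 48, 61, 64, 68] (3 swaps)
Pass 2: [1, 48, 61, 64, 68] (0 swaps)

After 2 passes: [1, 48, 61, 64, 68]


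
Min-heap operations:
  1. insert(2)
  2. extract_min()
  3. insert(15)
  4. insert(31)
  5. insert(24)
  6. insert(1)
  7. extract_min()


insert(2) -> [2]
extract_min()->2, []
insert(15) -> [15]
insert(31) -> [15, 31]
insert(24) -> [15, 31, 24]
insert(1) -> [1, 15, 24, 31]
extract_min()->1, [15, 31, 24]

Final heap: [15, 31, 24]


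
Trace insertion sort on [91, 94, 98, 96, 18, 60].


Initial: [91, 94, 98, 96, 18, 60]
Insert 94: [91, 94, 98, 96, 18, 60]
Insert 98: [91, 94, 98, 96, 18, 60]
Insert 96: [91, 94, 96, 98, 18, 60]
Insert 18: [18, 91, 94, 96, 98, 60]
Insert 60: [18, 60, 91, 94, 96, 98]

Sorted: [18, 60, 91, 94, 96, 98]


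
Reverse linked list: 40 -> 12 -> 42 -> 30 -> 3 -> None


Step 1: curr=40, set curr.next=prev(None) | reversed so far: 40
Step 2: curr=12, set curr.next=prev(40) | reversed so far: 12 -> 40
Step 3: curr=42, set curr.next=prev(12) | reversed so far: 42 -> 12 -> 40
Step 4: curr=30, set curr.next=prev(42) | reversed so far: 30 -> 42 -> 12 -> 40
Step 5: curr=3, set curr.next=prev(30) | reversed so far: 3 -> 30 -> 42 -> 12 -> 40

3 -> 30 -> 42 -> 12 -> 40 -> None


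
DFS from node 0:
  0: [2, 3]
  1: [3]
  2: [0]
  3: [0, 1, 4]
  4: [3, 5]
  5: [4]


Visit 0, push [3, 2]
Visit 2, push []
Visit 3, push [4, 1]
Visit 1, push []
Visit 4, push [5]
Visit 5, push []

DFS order: [0, 2, 3, 1, 4, 5]


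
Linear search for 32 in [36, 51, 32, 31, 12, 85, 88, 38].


i=0: 36!=32
i=1: 51!=32
i=2: 32==32 found!

Found at 2, 3 comps


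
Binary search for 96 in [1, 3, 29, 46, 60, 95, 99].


Step 1: lo=0, hi=6, mid=3, val=46
Step 2: lo=4, hi=6, mid=5, val=95
Step 3: lo=6, hi=6, mid=6, val=99

Not found


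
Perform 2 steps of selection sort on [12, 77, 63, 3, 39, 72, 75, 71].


Initial: [12, 77, 63, 3, 39, 72, 75, 71]
Step 1: min=3 at 3
  Swap: [3, 77, 63, 12, 39, 72, 75, 71]
Step 2: min=12 at 3
  Swap: [3, 12, 63, 77, 39, 72, 75, 71]

After 2 steps: [3, 12, 63, 77, 39, 72, 75, 71]


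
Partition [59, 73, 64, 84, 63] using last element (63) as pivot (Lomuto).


Pivot: 63
  59 <= 63: advance i (no swap)
Place pivot at 1: [59, 63, 64, 84, 73]

Partitioned: [59, 63, 64, 84, 73]


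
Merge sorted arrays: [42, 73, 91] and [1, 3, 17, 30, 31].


Take 1 from B
Take 3 from B
Take 17 from B
Take 30 from B
Take 31 from B

Merged: [1, 3, 17, 30, 31, 42, 73, 91]


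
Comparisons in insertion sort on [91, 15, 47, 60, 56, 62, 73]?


Algorithm: insertion sort
Input: [91, 15, 47, 60, 56, 62, 73]
Sorted: [15, 47, 56, 60, 62, 73, 91]

12


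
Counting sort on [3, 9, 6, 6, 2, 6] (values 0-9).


Input: [3, 9, 6, 6, 2, 6]
Counts: [0, 0, 1, 1, 0, 0, 3, 0, 0, 1]

Sorted: [2, 3, 6, 6, 6, 9]


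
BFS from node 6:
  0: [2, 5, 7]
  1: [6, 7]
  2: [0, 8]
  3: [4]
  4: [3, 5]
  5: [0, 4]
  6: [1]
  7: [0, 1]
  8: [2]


Visit 6, enqueue [1]
Visit 1, enqueue [7]
Visit 7, enqueue [0]
Visit 0, enqueue [2, 5]
Visit 2, enqueue [8]
Visit 5, enqueue [4]
Visit 8, enqueue []
Visit 4, enqueue [3]
Visit 3, enqueue []

BFS order: [6, 1, 7, 0, 2, 5, 8, 4, 3]


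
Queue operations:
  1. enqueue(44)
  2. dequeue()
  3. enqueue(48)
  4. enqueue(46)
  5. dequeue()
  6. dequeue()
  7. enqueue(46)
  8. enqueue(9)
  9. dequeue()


enqueue(44) -> [44]
dequeue()->44, []
enqueue(48) -> [48]
enqueue(46) -> [48, 46]
dequeue()->48, [46]
dequeue()->46, []
enqueue(46) -> [46]
enqueue(9) -> [46, 9]
dequeue()->46, [9]

Final queue: [9]


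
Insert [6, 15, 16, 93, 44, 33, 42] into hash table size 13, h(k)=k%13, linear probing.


Insert 6: h=6 -> slot 6
Insert 15: h=2 -> slot 2
Insert 16: h=3 -> slot 3
Insert 93: h=2, 2 probes -> slot 4
Insert 44: h=5 -> slot 5
Insert 33: h=7 -> slot 7
Insert 42: h=3, 5 probes -> slot 8

Table: [None, None, 15, 16, 93, 44, 6, 33, 42, None, None, None, None]


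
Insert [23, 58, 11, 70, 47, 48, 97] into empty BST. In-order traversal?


Insert 23: root
Insert 58: R from 23
Insert 11: L from 23
Insert 70: R from 23 -> R from 58
Insert 47: R from 23 -> L from 58
Insert 48: R from 23 -> L from 58 -> R from 47
Insert 97: R from 23 -> R from 58 -> R from 70

In-order: [11, 23, 47, 48, 58, 70, 97]


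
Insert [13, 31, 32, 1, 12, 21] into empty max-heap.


Insert 13: [13]
Insert 31: [31, 13]
Insert 32: [32, 13, 31]
Insert 1: [32, 13, 31, 1]
Insert 12: [32, 13, 31, 1, 12]
Insert 21: [32, 13, 31, 1, 12, 21]

Final heap: [32, 13, 31, 1, 12, 21]


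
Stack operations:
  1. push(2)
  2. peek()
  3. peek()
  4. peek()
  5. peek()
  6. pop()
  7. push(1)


push(2) -> [2]
peek()->2
peek()->2
peek()->2
peek()->2
pop()->2, []
push(1) -> [1]

Final stack: [1]


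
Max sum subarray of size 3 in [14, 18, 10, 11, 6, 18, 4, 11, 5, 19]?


[0:3]: 42
[1:4]: 39
[2:5]: 27
[3:6]: 35
[4:7]: 28
[5:8]: 33
[6:9]: 20
[7:10]: 35

Max: 42 at [0:3]


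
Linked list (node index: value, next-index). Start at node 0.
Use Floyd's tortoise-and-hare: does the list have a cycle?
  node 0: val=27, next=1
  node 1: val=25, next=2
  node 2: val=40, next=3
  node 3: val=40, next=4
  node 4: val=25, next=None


Floyd's tortoise (slow, +1) and hare (fast, +2):
  init: slow=0, fast=0
  step 1: slow=1, fast=2
  step 2: slow=2, fast=4
  step 3: fast -> None, no cycle

Cycle: no


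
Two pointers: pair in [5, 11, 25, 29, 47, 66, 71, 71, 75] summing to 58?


lo=0(5)+hi=8(75)=80
lo=0(5)+hi=7(71)=76
lo=0(5)+hi=6(71)=76
lo=0(5)+hi=5(66)=71
lo=0(5)+hi=4(47)=52
lo=1(11)+hi=4(47)=58

Yes: 11+47=58


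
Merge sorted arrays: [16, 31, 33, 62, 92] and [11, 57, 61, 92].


Take 11 from B
Take 16 from A
Take 31 from A
Take 33 from A
Take 57 from B
Take 61 from B
Take 62 from A
Take 92 from A

Merged: [11, 16, 31, 33, 57, 61, 62, 92, 92]


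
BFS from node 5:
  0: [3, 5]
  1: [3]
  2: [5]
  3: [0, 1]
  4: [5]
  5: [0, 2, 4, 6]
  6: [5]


Visit 5, enqueue [0, 2, 4, 6]
Visit 0, enqueue [3]
Visit 2, enqueue []
Visit 4, enqueue []
Visit 6, enqueue []
Visit 3, enqueue [1]
Visit 1, enqueue []

BFS order: [5, 0, 2, 4, 6, 3, 1]


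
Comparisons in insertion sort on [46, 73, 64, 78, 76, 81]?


Algorithm: insertion sort
Input: [46, 73, 64, 78, 76, 81]
Sorted: [46, 64, 73, 76, 78, 81]

7


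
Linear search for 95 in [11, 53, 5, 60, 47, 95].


i=0: 11!=95
i=1: 53!=95
i=2: 5!=95
i=3: 60!=95
i=4: 47!=95
i=5: 95==95 found!

Found at 5, 6 comps


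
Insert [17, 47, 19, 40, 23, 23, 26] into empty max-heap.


Insert 17: [17]
Insert 47: [47, 17]
Insert 19: [47, 17, 19]
Insert 40: [47, 40, 19, 17]
Insert 23: [47, 40, 19, 17, 23]
Insert 23: [47, 40, 23, 17, 23, 19]
Insert 26: [47, 40, 26, 17, 23, 19, 23]

Final heap: [47, 40, 26, 17, 23, 19, 23]


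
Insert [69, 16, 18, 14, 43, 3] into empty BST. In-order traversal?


Insert 69: root
Insert 16: L from 69
Insert 18: L from 69 -> R from 16
Insert 14: L from 69 -> L from 16
Insert 43: L from 69 -> R from 16 -> R from 18
Insert 3: L from 69 -> L from 16 -> L from 14

In-order: [3, 14, 16, 18, 43, 69]


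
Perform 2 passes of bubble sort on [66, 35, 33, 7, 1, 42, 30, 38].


Initial: [66, 35, 33, 7, 1, 42, 30, 38]
Pass 1: [35, 33, 7, 1, 42, 30, 38, 66] (7 swaps)
Pass 2: [33, 7, 1, 35, 30, 38, 42, 66] (5 swaps)

After 2 passes: [33, 7, 1, 35, 30, 38, 42, 66]


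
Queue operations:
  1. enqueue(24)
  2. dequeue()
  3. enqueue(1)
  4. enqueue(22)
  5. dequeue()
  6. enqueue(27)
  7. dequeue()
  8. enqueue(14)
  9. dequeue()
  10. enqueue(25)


enqueue(24) -> [24]
dequeue()->24, []
enqueue(1) -> [1]
enqueue(22) -> [1, 22]
dequeue()->1, [22]
enqueue(27) -> [22, 27]
dequeue()->22, [27]
enqueue(14) -> [27, 14]
dequeue()->27, [14]
enqueue(25) -> [14, 25]

Final queue: [14, 25]


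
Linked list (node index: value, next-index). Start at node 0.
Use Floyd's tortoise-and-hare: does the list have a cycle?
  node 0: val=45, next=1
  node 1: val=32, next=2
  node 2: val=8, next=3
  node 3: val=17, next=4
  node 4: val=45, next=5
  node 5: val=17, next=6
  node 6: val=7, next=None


Floyd's tortoise (slow, +1) and hare (fast, +2):
  init: slow=0, fast=0
  step 1: slow=1, fast=2
  step 2: slow=2, fast=4
  step 3: slow=3, fast=6
  step 4: fast -> None, no cycle

Cycle: no


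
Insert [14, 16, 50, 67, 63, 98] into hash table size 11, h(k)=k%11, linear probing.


Insert 14: h=3 -> slot 3
Insert 16: h=5 -> slot 5
Insert 50: h=6 -> slot 6
Insert 67: h=1 -> slot 1
Insert 63: h=8 -> slot 8
Insert 98: h=10 -> slot 10

Table: [None, 67, None, 14, None, 16, 50, None, 63, None, 98]


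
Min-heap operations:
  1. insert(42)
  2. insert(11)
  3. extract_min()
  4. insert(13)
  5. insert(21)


insert(42) -> [42]
insert(11) -> [11, 42]
extract_min()->11, [42]
insert(13) -> [13, 42]
insert(21) -> [13, 42, 21]

Final heap: [13, 42, 21]


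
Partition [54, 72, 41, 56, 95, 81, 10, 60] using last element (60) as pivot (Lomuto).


Pivot: 60
  54 <= 60: advance i (no swap)
  41 <= 60: swap -> [54, 41, 72, 56, 95, 81, 10, 60]
  56 <= 60: swap -> [54, 41, 56, 72, 95, 81, 10, 60]
  10 <= 60: swap -> [54, 41, 56, 10, 95, 81, 72, 60]
Place pivot at 4: [54, 41, 56, 10, 60, 81, 72, 95]

Partitioned: [54, 41, 56, 10, 60, 81, 72, 95]


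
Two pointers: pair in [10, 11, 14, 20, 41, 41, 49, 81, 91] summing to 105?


lo=0(10)+hi=8(91)=101
lo=1(11)+hi=8(91)=102
lo=2(14)+hi=8(91)=105

Yes: 14+91=105


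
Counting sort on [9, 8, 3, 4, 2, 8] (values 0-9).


Input: [9, 8, 3, 4, 2, 8]
Counts: [0, 0, 1, 1, 1, 0, 0, 0, 2, 1]

Sorted: [2, 3, 4, 8, 8, 9]


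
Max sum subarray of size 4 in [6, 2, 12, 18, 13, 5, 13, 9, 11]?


[0:4]: 38
[1:5]: 45
[2:6]: 48
[3:7]: 49
[4:8]: 40
[5:9]: 38

Max: 49 at [3:7]


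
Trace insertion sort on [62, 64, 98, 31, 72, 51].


Initial: [62, 64, 98, 31, 72, 51]
Insert 64: [62, 64, 98, 31, 72, 51]
Insert 98: [62, 64, 98, 31, 72, 51]
Insert 31: [31, 62, 64, 98, 72, 51]
Insert 72: [31, 62, 64, 72, 98, 51]
Insert 51: [31, 51, 62, 64, 72, 98]

Sorted: [31, 51, 62, 64, 72, 98]


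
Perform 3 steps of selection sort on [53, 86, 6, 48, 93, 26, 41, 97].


Initial: [53, 86, 6, 48, 93, 26, 41, 97]
Step 1: min=6 at 2
  Swap: [6, 86, 53, 48, 93, 26, 41, 97]
Step 2: min=26 at 5
  Swap: [6, 26, 53, 48, 93, 86, 41, 97]
Step 3: min=41 at 6
  Swap: [6, 26, 41, 48, 93, 86, 53, 97]

After 3 steps: [6, 26, 41, 48, 93, 86, 53, 97]


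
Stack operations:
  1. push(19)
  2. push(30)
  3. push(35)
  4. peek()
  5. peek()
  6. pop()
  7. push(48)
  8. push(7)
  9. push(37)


push(19) -> [19]
push(30) -> [19, 30]
push(35) -> [19, 30, 35]
peek()->35
peek()->35
pop()->35, [19, 30]
push(48) -> [19, 30, 48]
push(7) -> [19, 30, 48, 7]
push(37) -> [19, 30, 48, 7, 37]

Final stack: [19, 30, 48, 7, 37]


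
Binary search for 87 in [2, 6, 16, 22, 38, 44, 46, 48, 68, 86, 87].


Step 1: lo=0, hi=10, mid=5, val=44
Step 2: lo=6, hi=10, mid=8, val=68
Step 3: lo=9, hi=10, mid=9, val=86
Step 4: lo=10, hi=10, mid=10, val=87

Found at index 10


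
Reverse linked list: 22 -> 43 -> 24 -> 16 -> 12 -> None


Step 1: curr=22, set curr.next=prev(None) | reversed so far: 22
Step 2: curr=43, set curr.next=prev(22) | reversed so far: 43 -> 22
Step 3: curr=24, set curr.next=prev(43) | reversed so far: 24 -> 43 -> 22
Step 4: curr=16, set curr.next=prev(24) | reversed so far: 16 -> 24 -> 43 -> 22
Step 5: curr=12, set curr.next=prev(16) | reversed so far: 12 -> 16 -> 24 -> 43 -> 22

12 -> 16 -> 24 -> 43 -> 22 -> None
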